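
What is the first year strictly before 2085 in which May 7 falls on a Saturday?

2078

From one year to the next, a fixed date's weekday advances by 1, or by 2 when a Feb 29 lies between the two dates.
2085: May 7 is Monday.
2084: Sunday (−1)
2083: Friday (−2)
2082: Thursday (−1)
2081: Wednesday (−1)
2080: Tuesday (−1)
2079: Sunday (−2)
2078: Saturday (−1)
May 7 falls on a Saturday in 2078.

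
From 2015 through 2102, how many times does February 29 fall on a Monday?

3

Leap years in 2015–2102: 21 of them.
Feb 29 weekday advances by 5 (mod 7) from one leap year to the next four years later (or differs when a century non-leap intervenes).
Leap-day weekdays: 2016:Mon✓ 2020:Sat 2024:Thu 2028:Tue 2032:Sun 2036:Fri 2040:Wed 2044:Mon✓ 2048:Sat 2052:Thu 2056:Tue 2060:Sun 2064:Fri 2068:Wed 2072:Mon✓ 2076:Sat 2080:Thu 2084:Tue 2088:Sun 2092:Fri 2096:Wed
Monday: 2016, 2044, 2072 → 3.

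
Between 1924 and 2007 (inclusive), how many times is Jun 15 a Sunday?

Track Jun 15's weekday year by year (advancing +1, or +2 across a Feb 29):
  1924: Sun ✓  1925: Mon (+1)  1926: Tue (+1)  1927: Wed (+1)  1928: Fri (+2)
  1929: Sat (+1)  1930: Sun (+1) ✓  1931: Mon (+1)  1932: Wed (+2)  1933: Thu (+1)
  1934: Fri (+1)  1935: Sat (+1)  1936: Mon (+2)  1937: Tue (+1)  … (56 more years) …
  1994: Wed (+1)  1995: Thu (+1)  1996: Sat (+2)  1997: Sun (+1) ✓  1998: Mon (+1)
  1999: Tue (+1)  2000: Thu (+2)  2001: Fri (+1)  2002: Sat (+1)  2003: Sun (+1) ✓
  2004: Tue (+2)  2005: Wed (+1)  2006: Thu (+1)  2007: Fri (+1)
Sunday years: 1924, 1930, 1941, 1947, 1952, 1958, 1969, 1975, 1980, 1986, 1997, 2003 — 12 in total.

12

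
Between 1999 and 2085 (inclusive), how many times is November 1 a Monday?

13

Track November 1's weekday year by year (advancing +1, or +2 across a Feb 29):
  1999: Mon ✓  2000: Wed (+2)  2001: Thu (+1)  2002: Fri (+1)  2003: Sat (+1)
  2004: Mon (+2) ✓  2005: Tue (+1)  2006: Wed (+1)  2007: Thu (+1)  2008: Sat (+2)
  2009: Sun (+1)  2010: Mon (+1) ✓  2011: Tue (+1)  2012: Thu (+2)  … (59 more years) …
  2072: Tue (+2)  2073: Wed (+1)  2074: Thu (+1)  2075: Fri (+1)  2076: Sun (+2)
  2077: Mon (+1) ✓  2078: Tue (+1)  2079: Wed (+1)  2080: Fri (+2)  2081: Sat (+1)
  2082: Sun (+1)  2083: Mon (+1) ✓  2084: Wed (+2)  2085: Thu (+1)
Monday years: 1999, 2004, 2010, 2021, 2027, 2032, 2038, 2049, 2055, 2060, 2066, 2077, 2083 — 13 in total.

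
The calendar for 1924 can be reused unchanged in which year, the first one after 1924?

Two years share a calendar iff Jan 1 falls on the same weekday and both are leap or both are common. 1924: Jan 1 is Tuesday, leap year.
1925: Jan 1 Thursday, common
1926: Jan 1 Friday, common
1927: Jan 1 Saturday, common
1928: Jan 1 Sunday, leap
1929: Jan 1 Tuesday, common
1930: Jan 1 Wednesday, common
1931: Jan 1 Thursday, common
1932: Jan 1 Friday, leap
1933: Jan 1 Sunday, common
1934: Jan 1 Monday, common
1935: Jan 1 Tuesday, common
1936: Jan 1 Wednesday, leap
1937: Jan 1 Friday, common
1938: Jan 1 Saturday, common
1939: Jan 1 Sunday, common
1940: Jan 1 Monday, leap
1941: Jan 1 Wednesday, common
1942: Jan 1 Thursday, common
1943: Jan 1 Friday, common
1944: Jan 1 Saturday, leap
1945: Jan 1 Monday, common
1946: Jan 1 Tuesday, common
1947: Jan 1 Wednesday, common
1948: Jan 1 Thursday, leap
1949: Jan 1 Saturday, common
1950: Jan 1 Sunday, common
1951: Jan 1 Monday, common
1952: Jan 1 Tuesday, leap
1952 matches on both conditions.

1952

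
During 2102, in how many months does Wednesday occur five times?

A month of length L has five Wednesdays iff its first Wednesday is on day ≤ L−28 (so day 1–3 in a 31-day month, 1–2 in a 30-day month, day 1 in a leap February).
Checking each month of 2102: Jan starts Sun (31d); Feb starts Wed (28d); Mar starts Wed (31d) ✓; Apr starts Sat (30d); May starts Mon (31d) ✓; Jun starts Thu (30d); Jul starts Sat (31d); Aug starts Tue (31d) ✓; Sep starts Fri (30d); Oct starts Sun (31d); Nov starts Wed (30d) ✓; Dec starts Fri (31d).
Five-Wednesday months: March, May, August, November → 4.

4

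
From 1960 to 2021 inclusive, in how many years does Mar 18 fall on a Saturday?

Track Mar 18's weekday year by year (advancing +1, or +2 across a Feb 29):
  1960: Fri  1961: Sat (+1) ✓  1962: Sun (+1)  1963: Mon (+1)  1964: Wed (+2)
  1965: Thu (+1)  1966: Fri (+1)  1967: Sat (+1) ✓  1968: Mon (+2)  1969: Tue (+1)
  1970: Wed (+1)  1971: Thu (+1)  1972: Sat (+2) ✓  1973: Sun (+1)  … (34 more years) …
  2008: Tue (+2)  2009: Wed (+1)  2010: Thu (+1)  2011: Fri (+1)  2012: Sun (+2)
  2013: Mon (+1)  2014: Tue (+1)  2015: Wed (+1)  2016: Fri (+2)  2017: Sat (+1) ✓
  2018: Sun (+1)  2019: Mon (+1)  2020: Wed (+2)  2021: Thu (+1)
Saturday years: 1961, 1967, 1972, 1978, 1989, 1995, 2000, 2006, 2017 — 9 in total.

9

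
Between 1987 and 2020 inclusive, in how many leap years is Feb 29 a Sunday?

Leap years in 1987–2020: 9 of them.
Feb 29 weekday advances by 5 (mod 7) from one leap year to the next four years later (or differs when a century non-leap intervenes).
Leap-day weekdays: 1988:Mon 1992:Sat 1996:Thu 2000:Tue 2004:Sun✓ 2008:Fri 2012:Wed 2016:Mon 2020:Sat
Sunday: 2004 → 1.

1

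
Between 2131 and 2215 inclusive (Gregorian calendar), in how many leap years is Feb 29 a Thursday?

Leap years in 2131–2215: 20 of them.
Feb 29 weekday advances by 5 (mod 7) from one leap year to the next four years later (or differs when a century non-leap intervenes).
Leap-day weekdays: 2132:Fri 2136:Wed 2140:Mon 2144:Sat 2148:Thu✓ 2152:Tue 2156:Sun 2160:Fri 2164:Wed 2168:Mon 2172:Sat 2176:Thu✓ 2180:Tue 2184:Sun 2188:Fri 2192:Wed 2196:Mon 2204:Wed 2208:Mon 2212:Sat
Thursday: 2148, 2176 → 2.

2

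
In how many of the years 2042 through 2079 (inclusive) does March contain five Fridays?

16

March has 31 days; it has five Fridays when Friday falls among the first (month-length − 28) days — i.e. when March 1 is one of Friday/Thursday/Wednesday.
March 1 by year: 2042:Sat 2043:Sun 2044:Tue 2045:Wed✓ 2046:Thu✓ 2047:Fri✓ 2048:Sun 2049:Mon 2050:Tue 2051:Wed✓ 2052:Fri✓ 2053:Sat 2054:Sun 2055:Mon 2056:Wed✓ …(8 more)… 2065:Sun 2066:Mon 2067:Tue 2068:Thu✓ 2069:Fri✓ 2070:Sat 2071:Sun 2072:Tue 2073:Wed✓ 2074:Thu✓ 2075:Fri✓ 2076:Sun 2077:Mon 2078:Tue 2079:Wed✓
Years with five Fridays: 2045, 2046, 2047, 2051, 2052, 2056, 2057, 2058, 2062, 2063, 2068, 2069, 2073, 2074, 2075, 2079 → 16.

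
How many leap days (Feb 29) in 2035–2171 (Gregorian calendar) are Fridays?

6

Leap years in 2035–2171: 33 of them.
Feb 29 weekday advances by 5 (mod 7) from one leap year to the next four years later (or differs when a century non-leap intervenes).
Leap-day weekdays: 2036:Fri✓ 2040:Wed 2044:Mon 2048:Sat 2052:Thu 2056:Tue 2060:Sun 2064:Fri✓ 2068:Wed 2072:Mon 2076:Sat 2080:Thu 2084:Tue …(7 more)… 2120:Thu 2124:Tue 2128:Sun 2132:Fri✓ 2136:Wed 2140:Mon 2144:Sat 2148:Thu 2152:Tue 2156:Sun 2160:Fri✓ 2164:Wed 2168:Mon
Friday: 2036, 2064, 2092, 2104, 2132, 2160 → 6.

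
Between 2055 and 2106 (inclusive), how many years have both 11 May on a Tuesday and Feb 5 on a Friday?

7

Check each year's weekday for 11 May and Feb 5:
  2055: Tue/Fri ✓  2056: Thu/Sat  2057: Fri/Mon  2058: Sat/Tue  2059: Sun/Wed  2060: Tue/Thu  2061: Wed/Sat  2062: Thu/Sun  2063: Fri/Mon  2064: Sun/Tue  2065: Mon/Thu  2066: Tue/Fri ✓  2067: Wed/Sat  2068: Fri/Sun  …(24 more)…  2093: Mon/Thu  2094: Tue/Fri ✓  2095: Wed/Sat  2096: Fri/Sun  2097: Sat/Tue  2098: Sun/Wed  2099: Mon/Thu  2100: Tue/Fri ✓  2101: Wed/Sat  2102: Thu/Sun  2103: Fri/Mon  2104: Sun/Tue  2105: Mon/Thu  2106: Tue/Fri ✓
Both conditions hold in: 2055, 2066, 2077, 2083, 2094, 2100, 2106 — 7.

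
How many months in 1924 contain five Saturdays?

A month of length L has five Saturdays iff its first Saturday is on day ≤ L−28 (so day 1–3 in a 31-day month, 1–2 in a 30-day month, day 1 in a leap February).
Checking each month of 1924: Jan starts Tue (31d); Feb starts Fri (29d); Mar starts Sat (31d) ✓; Apr starts Tue (30d); May starts Thu (31d) ✓; Jun starts Sun (30d); Jul starts Tue (31d); Aug starts Fri (31d) ✓; Sep starts Mon (30d); Oct starts Wed (31d); Nov starts Sat (30d) ✓; Dec starts Mon (31d).
Five-Saturday months: March, May, August, November → 4.

4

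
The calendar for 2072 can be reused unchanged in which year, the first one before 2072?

2044

Two years share a calendar iff Jan 1 falls on the same weekday and both are leap or both are common. 2072: Jan 1 is Friday, leap year.
2071: Jan 1 Thursday, common
2070: Jan 1 Wednesday, common
2069: Jan 1 Tuesday, common
2068: Jan 1 Sunday, leap
2067: Jan 1 Saturday, common
2066: Jan 1 Friday, common
2065: Jan 1 Thursday, common
2064: Jan 1 Tuesday, leap
2063: Jan 1 Monday, common
2062: Jan 1 Sunday, common
2061: Jan 1 Saturday, common
2060: Jan 1 Thursday, leap
2059: Jan 1 Wednesday, common
2058: Jan 1 Tuesday, common
2057: Jan 1 Monday, common
2056: Jan 1 Saturday, leap
2055: Jan 1 Friday, common
2054: Jan 1 Thursday, common
2053: Jan 1 Wednesday, common
2052: Jan 1 Monday, leap
2051: Jan 1 Sunday, common
2050: Jan 1 Saturday, common
2049: Jan 1 Friday, common
2048: Jan 1 Wednesday, leap
2047: Jan 1 Tuesday, common
2046: Jan 1 Monday, common
2045: Jan 1 Sunday, common
2044: Jan 1 Friday, leap
2044 matches on both conditions.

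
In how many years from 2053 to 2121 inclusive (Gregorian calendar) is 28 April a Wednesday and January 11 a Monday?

8

Check each year's weekday for 28 April and January 11:
  2053: Mon/Sat  2054: Tue/Sun  2055: Wed/Mon ✓  2056: Fri/Tue  2057: Sat/Thu  2058: Sun/Fri  2059: Mon/Sat  2060: Wed/Sun  2061: Thu/Tue  2062: Fri/Wed  2063: Sat/Thu  2064: Mon/Fri  2065: Tue/Sun  2066: Wed/Mon ✓  …(41 more)…  2108: Sat/Wed  2109: Sun/Fri  2110: Mon/Sat  2111: Tue/Sun  2112: Thu/Mon  2113: Fri/Wed  2114: Sat/Thu  2115: Sun/Fri  2116: Tue/Sat  2117: Wed/Mon ✓  2118: Thu/Tue  2119: Fri/Wed  2120: Sun/Thu  2121: Mon/Sat
Both conditions hold in: 2055, 2066, 2077, 2083, 2094, 2100, 2106, 2117 — 8.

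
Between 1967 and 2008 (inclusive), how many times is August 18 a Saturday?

Track August 18's weekday year by year (advancing +1, or +2 across a Feb 29):
  1967: Fri  1968: Sun (+2)  1969: Mon (+1)  1970: Tue (+1)  1971: Wed (+1)
  1972: Fri (+2)  1973: Sat (+1) ✓  1974: Sun (+1)  1975: Mon (+1)  1976: Wed (+2)
  1977: Thu (+1)  1978: Fri (+1)  1979: Sat (+1) ✓  1980: Mon (+2)  … (14 more years) …
  1995: Fri (+1)  1996: Sun (+2)  1997: Mon (+1)  1998: Tue (+1)  1999: Wed (+1)
  2000: Fri (+2)  2001: Sat (+1) ✓  2002: Sun (+1)  2003: Mon (+1)  2004: Wed (+2)
  2005: Thu (+1)  2006: Fri (+1)  2007: Sat (+1) ✓  2008: Mon (+2)
Saturday years: 1973, 1979, 1984, 1990, 2001, 2007 — 6 in total.

6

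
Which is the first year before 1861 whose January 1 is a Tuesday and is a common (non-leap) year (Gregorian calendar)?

1850

Jan 1 advances by 2 weekdays after a leap year and by 1 after a common year.
1861: Jan 1 is Tuesday.
1860: Sunday (leap)
1859: Saturday
1858: Friday
1857: Thursday
1856: Tuesday (leap)
1855: Monday
1854: Sunday
1853: Saturday
1852: Thursday (leap)
1851: Wednesday
1850: Tuesday
1850 begins on a Tuesday and is a common year.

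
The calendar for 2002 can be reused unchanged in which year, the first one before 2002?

Two years share a calendar iff Jan 1 falls on the same weekday and both are leap or both are common. 2002: Jan 1 is Tuesday, common year.
2001: Jan 1 Monday, common
2000: Jan 1 Saturday, leap
1999: Jan 1 Friday, common
1998: Jan 1 Thursday, common
1997: Jan 1 Wednesday, common
1996: Jan 1 Monday, leap
1995: Jan 1 Sunday, common
1994: Jan 1 Saturday, common
1993: Jan 1 Friday, common
1992: Jan 1 Wednesday, leap
1991: Jan 1 Tuesday, common
1991 matches on both conditions.

1991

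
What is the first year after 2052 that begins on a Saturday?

2056

Jan 1 advances by 2 weekdays after a leap year and by 1 after a common year.
2052: Jan 1 is Monday (leap).
2053: Wednesday
2054: Thursday
2055: Friday
2056: Saturday (leap)
2056 begins on a Saturday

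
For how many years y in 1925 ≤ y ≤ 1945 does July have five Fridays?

10

July has 31 days; it has five Fridays when Friday falls among the first (month-length − 28) days — i.e. when July 1 is one of Friday/Thursday/Wednesday.
July 1 by year: 1925:Wed✓ 1926:Thu✓ 1927:Fri✓ 1928:Sun 1929:Mon 1930:Tue 1931:Wed✓ 1932:Fri✓ 1933:Sat 1934:Sun 1935:Mon 1936:Wed✓ 1937:Thu✓ 1938:Fri✓ 1939:Sat 1940:Mon 1941:Tue 1942:Wed✓ 1943:Thu✓ 1944:Sat 1945:Sun
Years with five Fridays: 1925, 1926, 1927, 1931, 1932, 1936, 1937, 1938, 1942, 1943 → 10.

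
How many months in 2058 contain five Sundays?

4

A month of length L has five Sundays iff its first Sunday is on day ≤ L−28 (so day 1–3 in a 31-day month, 1–2 in a 30-day month, day 1 in a leap February).
Checking each month of 2058: Jan starts Tue (31d); Feb starts Fri (28d); Mar starts Fri (31d) ✓; Apr starts Mon (30d); May starts Wed (31d); Jun starts Sat (30d) ✓; Jul starts Mon (31d); Aug starts Thu (31d); Sep starts Sun (30d) ✓; Oct starts Tue (31d); Nov starts Fri (30d); Dec starts Sun (31d) ✓.
Five-Sunday months: March, June, September, December → 4.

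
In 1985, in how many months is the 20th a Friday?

Check the 20th of each month of 1985: Jan 20: Sun, Feb 20: Wed, Mar 20: Wed, Apr 20: Sat, May 20: Mon, Jun 20: Thu, Jul 20: Sat, Aug 20: Tue, Sep 20: Fri, Oct 20: Sun, Nov 20: Wed, Dec 20: Fri.
Friday occurs in September, December — 2 months.

2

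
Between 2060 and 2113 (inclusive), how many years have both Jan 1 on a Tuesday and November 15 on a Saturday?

3

Check each year's weekday for Jan 1 and November 15:
  2060: Thu/Mon  2061: Sat/Tue  2062: Sun/Wed  2063: Mon/Thu  2064: Tue/Sat ✓  2065: Thu/Sun  2066: Fri/Mon  2067: Sat/Tue  2068: Sun/Thu  2069: Tue/Fri  2070: Wed/Sat  2071: Thu/Sun  2072: Fri/Tue  2073: Sun/Wed  …(26 more)…  2100: Fri/Mon  2101: Sat/Tue  2102: Sun/Wed  2103: Mon/Thu  2104: Tue/Sat ✓  2105: Thu/Sun  2106: Fri/Mon  2107: Sat/Tue  2108: Sun/Thu  2109: Tue/Fri  2110: Wed/Sat  2111: Thu/Sun  2112: Fri/Tue  2113: Sun/Wed
Both conditions hold in: 2064, 2092, 2104 — 3.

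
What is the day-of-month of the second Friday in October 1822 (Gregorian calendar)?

11

October 1, 1822 is a Tuesday, so the first Friday is the 4th.
The second Friday is 4 + 7 = 11.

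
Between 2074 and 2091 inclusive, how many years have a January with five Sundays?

January has 31 days; it has five Sundays when Sunday falls among the first (month-length − 28) days — i.e. when January 1 is one of Sunday/Saturday/Friday.
January 1 by year: 2074:Mon 2075:Tue 2076:Wed 2077:Fri✓ 2078:Sat✓ 2079:Sun✓ 2080:Mon 2081:Wed 2082:Thu 2083:Fri✓ 2084:Sat✓ 2085:Mon 2086:Tue 2087:Wed 2088:Thu 2089:Sat✓ 2090:Sun✓ 2091:Mon
Years with five Sundays: 2077, 2078, 2079, 2083, 2084, 2089, 2090 → 7.

7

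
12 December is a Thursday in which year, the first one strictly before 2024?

2019

From one year to the next, a fixed date's weekday advances by 1, or by 2 when a Feb 29 lies between the two dates.
2024: December 12 is Thursday.
2023: Tuesday (−2)
2022: Monday (−1)
2021: Sunday (−1)
2020: Saturday (−1)
2019: Thursday (−2)
12 December falls on a Thursday in 2019.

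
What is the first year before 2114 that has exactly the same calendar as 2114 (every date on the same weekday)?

Two years share a calendar iff Jan 1 falls on the same weekday and both are leap or both are common. 2114: Jan 1 is Monday, common year.
2113: Jan 1 Sunday, common
2112: Jan 1 Friday, leap
2111: Jan 1 Thursday, common
2110: Jan 1 Wednesday, common
2109: Jan 1 Tuesday, common
2108: Jan 1 Sunday, leap
2107: Jan 1 Saturday, common
2106: Jan 1 Friday, common
2105: Jan 1 Thursday, common
2104: Jan 1 Tuesday, leap
2103: Jan 1 Monday, common
2103 matches on both conditions.

2103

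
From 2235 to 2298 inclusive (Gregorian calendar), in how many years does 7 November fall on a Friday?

8

Track 7 November's weekday year by year (advancing +1, or +2 across a Feb 29):
  2235: Sat  2236: Mon (+2)  2237: Tue (+1)  2238: Wed (+1)  2239: Thu (+1)
  2240: Sat (+2)  2241: Sun (+1)  2242: Mon (+1)  2243: Tue (+1)  2244: Thu (+2)
  2245: Fri (+1) ✓  2246: Sat (+1)  2247: Sun (+1)  2248: Tue (+2)  … (36 more years) …
  2285: Sat (+1)  2286: Sun (+1)  2287: Mon (+1)  2288: Wed (+2)  2289: Thu (+1)
  2290: Fri (+1) ✓  2291: Sat (+1)  2292: Mon (+2)  2293: Tue (+1)  2294: Wed (+1)
  2295: Thu (+1)  2296: Sat (+2)  2297: Sun (+1)  2298: Mon (+1)
Friday years: 2245, 2251, 2256, 2262, 2273, 2279, 2284, 2290 — 8 in total.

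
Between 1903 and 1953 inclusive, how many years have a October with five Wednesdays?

October has 31 days; it has five Wednesdays when Wednesday falls among the first (month-length − 28) days — i.e. when October 1 is one of Wednesday/Tuesday/Monday.
October 1 by year: 1903:Thu 1904:Sat 1905:Sun 1906:Mon✓ 1907:Tue✓ 1908:Thu 1909:Fri 1910:Sat 1911:Sun 1912:Tue✓ 1913:Wed✓ 1914:Thu 1915:Fri 1916:Sun 1917:Mon✓ …(21 more)… 1939:Sun 1940:Tue✓ 1941:Wed✓ 1942:Thu 1943:Fri 1944:Sun 1945:Mon✓ 1946:Tue✓ 1947:Wed✓ 1948:Fri 1949:Sat 1950:Sun 1951:Mon✓ 1952:Wed✓ 1953:Thu
Years with five Wednesdays: 1906, 1907, 1912, 1913, 1917, 1918, 1919, 1923, 1924, 1928, 1929, 1930, 1934, 1935, 1940, 1941, 1945, 1946, 1947, 1951, 1952 → 21.

21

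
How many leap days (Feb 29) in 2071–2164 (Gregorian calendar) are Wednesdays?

Leap years in 2071–2164: 23 of them.
Feb 29 weekday advances by 5 (mod 7) from one leap year to the next four years later (or differs when a century non-leap intervenes).
Leap-day weekdays: 2072:Mon 2076:Sat 2080:Thu 2084:Tue 2088:Sun 2092:Fri 2096:Wed✓ 2104:Fri 2108:Wed✓ 2112:Mon 2116:Sat 2120:Thu 2124:Tue 2128:Sun 2132:Fri 2136:Wed✓ 2140:Mon 2144:Sat 2148:Thu 2152:Tue 2156:Sun 2160:Fri 2164:Wed✓
Wednesday: 2096, 2108, 2136, 2164 → 4.

4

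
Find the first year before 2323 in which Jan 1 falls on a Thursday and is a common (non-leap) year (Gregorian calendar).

Jan 1 advances by 2 weekdays after a leap year and by 1 after a common year.
2323: Jan 1 is Monday.
2322: Sunday
2321: Saturday
2320: Thursday (leap)
2319: Wednesday
2318: Tuesday
2317: Monday
2316: Saturday (leap)
2315: Friday
2314: Thursday
2314 begins on a Thursday and is a common year.

2314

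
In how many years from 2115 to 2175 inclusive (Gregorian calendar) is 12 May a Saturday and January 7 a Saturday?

Check each year's weekday for 12 May and January 7:
  2115: Sun/Mon  2116: Tue/Tue  2117: Wed/Thu  2118: Thu/Fri  2119: Fri/Sat  2120: Sun/Sun  2121: Mon/Tue  2122: Tue/Wed  2123: Wed/Thu  2124: Fri/Fri  2125: Sat/Sun  2126: Sun/Mon  2127: Mon/Tue  2128: Wed/Wed  …(33 more)…  2162: Wed/Thu  2163: Thu/Fri  2164: Sat/Sat ✓  2165: Sun/Mon  2166: Mon/Tue  2167: Tue/Wed  2168: Thu/Thu  2169: Fri/Sat  2170: Sat/Sun  2171: Sun/Mon  2172: Tue/Tue  2173: Wed/Thu  2174: Thu/Fri  2175: Fri/Sat
Both conditions hold in: 2136, 2164 — 2.

2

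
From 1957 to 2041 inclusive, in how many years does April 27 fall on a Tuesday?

12

Track April 27's weekday year by year (advancing +1, or +2 across a Feb 29):
  1957: Sat  1958: Sun (+1)  1959: Mon (+1)  1960: Wed (+2)  1961: Thu (+1)
  1962: Fri (+1)  1963: Sat (+1)  1964: Mon (+2)  1965: Tue (+1) ✓  1966: Wed (+1)
  1967: Thu (+1)  1968: Sat (+2)  1969: Sun (+1)  1970: Mon (+1)  … (57 more years) …
  2028: Thu (+2)  2029: Fri (+1)  2030: Sat (+1)  2031: Sun (+1)  2032: Tue (+2) ✓
  2033: Wed (+1)  2034: Thu (+1)  2035: Fri (+1)  2036: Sun (+2)  2037: Mon (+1)
  2038: Tue (+1) ✓  2039: Wed (+1)  2040: Fri (+2)  2041: Sat (+1)
Tuesday years: 1965, 1971, 1976, 1982, 1993, 1999, 2004, 2010, 2021, 2027, 2032, 2038 — 12 in total.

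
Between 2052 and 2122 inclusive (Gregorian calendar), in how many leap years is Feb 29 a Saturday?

2

Leap years in 2052–2122: 17 of them.
Feb 29 weekday advances by 5 (mod 7) from one leap year to the next four years later (or differs when a century non-leap intervenes).
Leap-day weekdays: 2052:Thu 2056:Tue 2060:Sun 2064:Fri 2068:Wed 2072:Mon 2076:Sat✓ 2080:Thu 2084:Tue 2088:Sun 2092:Fri 2096:Wed 2104:Fri 2108:Wed 2112:Mon 2116:Sat✓ 2120:Thu
Saturday: 2076, 2116 → 2.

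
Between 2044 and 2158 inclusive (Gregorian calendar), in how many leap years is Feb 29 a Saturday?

Leap years in 2044–2158: 28 of them.
Feb 29 weekday advances by 5 (mod 7) from one leap year to the next four years later (or differs when a century non-leap intervenes).
Leap-day weekdays: 2044:Mon 2048:Sat✓ 2052:Thu 2056:Tue 2060:Sun 2064:Fri 2068:Wed 2072:Mon 2076:Sat✓ 2080:Thu 2084:Tue 2088:Sun 2092:Fri 2096:Wed 2104:Fri 2108:Wed 2112:Mon 2116:Sat✓ 2120:Thu 2124:Tue 2128:Sun 2132:Fri 2136:Wed 2140:Mon 2144:Sat✓ 2148:Thu 2152:Tue 2156:Sun
Saturday: 2048, 2076, 2116, 2144 → 4.

4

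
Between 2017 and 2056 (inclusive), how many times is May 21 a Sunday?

7

Track May 21's weekday year by year (advancing +1, or +2 across a Feb 29):
  2017: Sun ✓  2018: Mon (+1)  2019: Tue (+1)  2020: Thu (+2)  2021: Fri (+1)
  2022: Sat (+1)  2023: Sun (+1) ✓  2024: Tue (+2)  2025: Wed (+1)  2026: Thu (+1)
  2027: Fri (+1)  2028: Sun (+2) ✓  2029: Mon (+1)  2030: Tue (+1)  … (12 more years) …
  2043: Thu (+1)  2044: Sat (+2)  2045: Sun (+1) ✓  2046: Mon (+1)  2047: Tue (+1)
  2048: Thu (+2)  2049: Fri (+1)  2050: Sat (+1)  2051: Sun (+1) ✓  2052: Tue (+2)
  2053: Wed (+1)  2054: Thu (+1)  2055: Fri (+1)  2056: Sun (+2) ✓
Sunday years: 2017, 2023, 2028, 2034, 2045, 2051, 2056 — 7 in total.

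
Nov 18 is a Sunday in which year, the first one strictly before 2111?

From one year to the next, a fixed date's weekday advances by 1, or by 2 when a Feb 29 lies between the two dates.
2111: November 18 is Wednesday.
2110: Tuesday (−1)
2109: Monday (−1)
2108: Sunday (−1)
Nov 18 falls on a Sunday in 2108.

2108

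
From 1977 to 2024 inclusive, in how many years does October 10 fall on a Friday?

6

Track October 10's weekday year by year (advancing +1, or +2 across a Feb 29):
  1977: Mon  1978: Tue (+1)  1979: Wed (+1)  1980: Fri (+2) ✓  1981: Sat (+1)
  1982: Sun (+1)  1983: Mon (+1)  1984: Wed (+2)  1985: Thu (+1)  1986: Fri (+1) ✓
  1987: Sat (+1)  1988: Mon (+2)  1989: Tue (+1)  1990: Wed (+1)  … (20 more years) …
  2011: Mon (+1)  2012: Wed (+2)  2013: Thu (+1)  2014: Fri (+1) ✓  2015: Sat (+1)
  2016: Mon (+2)  2017: Tue (+1)  2018: Wed (+1)  2019: Thu (+1)  2020: Sat (+2)
  2021: Sun (+1)  2022: Mon (+1)  2023: Tue (+1)  2024: Thu (+2)
Friday years: 1980, 1986, 1997, 2003, 2008, 2014 — 6 in total.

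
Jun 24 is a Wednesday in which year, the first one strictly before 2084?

2082

From one year to the next, a fixed date's weekday advances by 1, or by 2 when a Feb 29 lies between the two dates.
2084: June 24 is Saturday.
2083: Thursday (−2)
2082: Wednesday (−1)
Jun 24 falls on a Wednesday in 2082.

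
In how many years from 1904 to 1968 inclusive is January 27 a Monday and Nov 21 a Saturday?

3

Check each year's weekday for January 27 and Nov 21:
  1904: Wed/Mon  1905: Fri/Tue  1906: Sat/Wed  1907: Sun/Thu  1908: Mon/Sat ✓  1909: Wed/Sun  1910: Thu/Mon  1911: Fri/Tue  1912: Sat/Thu  1913: Mon/Fri  1914: Tue/Sat  1915: Wed/Sun  1916: Thu/Tue  1917: Sat/Wed  …(37 more)…  1955: Thu/Mon  1956: Fri/Wed  1957: Sun/Thu  1958: Mon/Fri  1959: Tue/Sat  1960: Wed/Mon  1961: Fri/Tue  1962: Sat/Wed  1963: Sun/Thu  1964: Mon/Sat ✓  1965: Wed/Sun  1966: Thu/Mon  1967: Fri/Tue  1968: Sat/Thu
Both conditions hold in: 1908, 1936, 1964 — 3.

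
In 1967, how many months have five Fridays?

4

A month of length L has five Fridays iff its first Friday is on day ≤ L−28 (so day 1–3 in a 31-day month, 1–2 in a 30-day month, day 1 in a leap February).
Checking each month of 1967: Jan starts Sun (31d); Feb starts Wed (28d); Mar starts Wed (31d) ✓; Apr starts Sat (30d); May starts Mon (31d); Jun starts Thu (30d) ✓; Jul starts Sat (31d); Aug starts Tue (31d); Sep starts Fri (30d) ✓; Oct starts Sun (31d); Nov starts Wed (30d); Dec starts Fri (31d) ✓.
Five-Friday months: March, June, September, December → 4.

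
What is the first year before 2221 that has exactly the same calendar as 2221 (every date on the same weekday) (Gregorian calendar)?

Two years share a calendar iff Jan 1 falls on the same weekday and both are leap or both are common. 2221: Jan 1 is Monday, common year.
2220: Jan 1 Saturday, leap
2219: Jan 1 Friday, common
2218: Jan 1 Thursday, common
2217: Jan 1 Wednesday, common
2216: Jan 1 Monday, leap
2215: Jan 1 Sunday, common
2214: Jan 1 Saturday, common
2213: Jan 1 Friday, common
2212: Jan 1 Wednesday, leap
2211: Jan 1 Tuesday, common
2210: Jan 1 Monday, common
2210 matches on both conditions.

2210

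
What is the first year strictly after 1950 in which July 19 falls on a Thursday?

1951

From one year to the next, a fixed date's weekday advances by 1, or by 2 when a Feb 29 lies between the two dates.
1950: July 19 is Wednesday.
1951: Thursday (+1)
July 19 falls on a Thursday in 1951.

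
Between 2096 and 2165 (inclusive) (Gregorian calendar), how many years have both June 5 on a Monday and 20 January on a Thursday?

Check each year's weekday for June 5 and 20 January:
  2096: Tue/Fri  2097: Wed/Sun  2098: Thu/Mon  2099: Fri/Tue  2100: Sat/Wed  2101: Sun/Thu  2102: Mon/Fri  2103: Tue/Sat  2104: Thu/Sun  2105: Fri/Tue  2106: Sat/Wed  2107: Sun/Thu  2108: Tue/Fri  2109: Wed/Sun  …(42 more)…  2152: Mon/Thu ✓  2153: Tue/Sat  2154: Wed/Sun  2155: Thu/Mon  2156: Sat/Tue  2157: Sun/Thu  2158: Mon/Fri  2159: Tue/Sat  2160: Thu/Sun  2161: Fri/Tue  2162: Sat/Wed  2163: Sun/Thu  2164: Tue/Fri  2165: Wed/Sun
Both conditions hold in: 2124, 2152 — 2.

2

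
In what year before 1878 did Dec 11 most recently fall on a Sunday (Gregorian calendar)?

1870

From one year to the next, a fixed date's weekday advances by 1, or by 2 when a Feb 29 lies between the two dates.
1878: December 11 is Wednesday.
1877: Tuesday (−1)
1876: Monday (−1)
1875: Saturday (−2)
1874: Friday (−1)
1873: Thursday (−1)
1872: Wednesday (−1)
1871: Monday (−2)
1870: Sunday (−1)
Dec 11 falls on a Sunday in 1870.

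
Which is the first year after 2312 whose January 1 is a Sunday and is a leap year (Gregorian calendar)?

Jan 1 advances by 2 weekdays after a leap year and by 1 after a common year.
2312: Jan 1 is Monday (leap).
2313: Wednesday
2314: Thursday
2315: Friday
2316: Saturday (leap)
2317: Monday
2318: Tuesday
2319: Wednesday
2320: Thursday (leap)
2321: Saturday
2322: Sunday
2323: Monday
2324: Tuesday (leap)
2325: Thursday
2326: Friday
2327: Saturday
2328: Sunday (leap)
2328 begins on a Sunday and is a leap year.

2328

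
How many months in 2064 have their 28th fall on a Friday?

Check the 28th of each month of 2064: Jan 28: Mon, Feb 28: Thu, Mar 28: Fri, Apr 28: Mon, May 28: Wed, Jun 28: Sat, Jul 28: Mon, Aug 28: Thu, Sep 28: Sun, Oct 28: Tue, Nov 28: Fri, Dec 28: Sun.
Friday occurs in March, November — 2 months.

2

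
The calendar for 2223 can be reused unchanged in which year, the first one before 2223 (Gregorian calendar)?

Two years share a calendar iff Jan 1 falls on the same weekday and both are leap or both are common. 2223: Jan 1 is Wednesday, common year.
2222: Jan 1 Tuesday, common
2221: Jan 1 Monday, common
2220: Jan 1 Saturday, leap
2219: Jan 1 Friday, common
2218: Jan 1 Thursday, common
2217: Jan 1 Wednesday, common
2217 matches on both conditions.

2217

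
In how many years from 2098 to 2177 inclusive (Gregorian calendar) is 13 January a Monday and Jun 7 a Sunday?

3

Check each year's weekday for 13 January and Jun 7:
  2098: Mon/Sat  2099: Tue/Sun  2100: Wed/Mon  2101: Thu/Tue  2102: Fri/Wed  2103: Sat/Thu  2104: Sun/Sat  2105: Tue/Sun  2106: Wed/Mon  2107: Thu/Tue  2108: Fri/Thu  2109: Sun/Fri  2110: Mon/Sat  2111: Tue/Sun  …(52 more)…  2164: Fri/Thu  2165: Sun/Fri  2166: Mon/Sat  2167: Tue/Sun  2168: Wed/Tue  2169: Fri/Wed  2170: Sat/Thu  2171: Sun/Fri  2172: Mon/Sun ✓  2173: Wed/Mon  2174: Thu/Tue  2175: Fri/Wed  2176: Sat/Fri  2177: Mon/Sat
Both conditions hold in: 2116, 2144, 2172 — 3.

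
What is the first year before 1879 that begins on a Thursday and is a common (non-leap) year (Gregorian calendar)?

1874

Jan 1 advances by 2 weekdays after a leap year and by 1 after a common year.
1879: Jan 1 is Wednesday.
1878: Tuesday
1877: Monday
1876: Saturday (leap)
1875: Friday
1874: Thursday
1874 begins on a Thursday and is a common year.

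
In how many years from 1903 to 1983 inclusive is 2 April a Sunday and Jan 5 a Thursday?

9

Check each year's weekday for 2 April and Jan 5:
  1903: Thu/Mon  1904: Sat/Tue  1905: Sun/Thu ✓  1906: Mon/Fri  1907: Tue/Sat  1908: Thu/Sun  1909: Fri/Tue  1910: Sat/Wed  1911: Sun/Thu ✓  1912: Tue/Fri  1913: Wed/Sun  1914: Thu/Mon  1915: Fri/Tue  1916: Sun/Wed  …(53 more)…  1970: Thu/Mon  1971: Fri/Tue  1972: Sun/Wed  1973: Mon/Fri  1974: Tue/Sat  1975: Wed/Sun  1976: Fri/Mon  1977: Sat/Wed  1978: Sun/Thu ✓  1979: Mon/Fri  1980: Wed/Sat  1981: Thu/Mon  1982: Fri/Tue  1983: Sat/Wed
Both conditions hold in: 1905, 1911, 1922, 1933, 1939, 1950, 1961, 1967, 1978 — 9.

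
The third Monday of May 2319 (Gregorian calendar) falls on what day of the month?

May 1, 2319 is a Thursday, so the first Monday is the 5th.
The third Monday is 5 + 14 = 19.

19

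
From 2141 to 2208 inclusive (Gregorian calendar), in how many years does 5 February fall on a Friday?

Track 5 February's weekday year by year (advancing +1, or +2 across a Feb 29):
  2141: Sun  2142: Mon (+1)  2143: Tue (+1)  2144: Wed (+1)  2145: Fri (+2) ✓
  2146: Sat (+1)  2147: Sun (+1)  2148: Mon (+1)  2149: Wed (+2)  2150: Thu (+1)
  2151: Fri (+1) ✓  2152: Sat (+1)  2153: Mon (+2)  2154: Tue (+1)  … (40 more years) …
  2195: Thu (+1)  2196: Fri (+1) ✓  2197: Sun (+2)  2198: Mon (+1)  2199: Tue (+1)
  2200: Wed (+1)  2201: Thu (+1)  2202: Fri (+1) ✓  2203: Sat (+1)  2204: Sun (+1)
  2205: Tue (+2)  2206: Wed (+1)  2207: Thu (+1)  2208: Fri (+1) ✓
Friday years: 2145, 2151, 2162, 2168, 2173, 2179, 2190, 2196, 2202, 2208 — 10 in total.

10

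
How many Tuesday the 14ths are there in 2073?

Check the 14th of each month of 2073: Jan 14: Sat, Feb 14: Tue, Mar 14: Tue, Apr 14: Fri, May 14: Sun, Jun 14: Wed, Jul 14: Fri, Aug 14: Mon, Sep 14: Thu, Oct 14: Sat, Nov 14: Tue, Dec 14: Thu.
Tuesday occurs in February, March, November — 3 months.

3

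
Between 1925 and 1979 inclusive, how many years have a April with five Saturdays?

16

April has 30 days; it has five Saturdays when Saturday falls among the first (month-length − 28) days — i.e. when April 1 is one of Saturday/Friday.
April 1 by year: 1925:Wed 1926:Thu 1927:Fri✓ 1928:Sun 1929:Mon 1930:Tue 1931:Wed 1932:Fri✓ 1933:Sat✓ 1934:Sun 1935:Mon 1936:Wed 1937:Thu 1938:Fri✓ 1939:Sat✓ …(25 more)… 1965:Thu 1966:Fri✓ 1967:Sat✓ 1968:Mon 1969:Tue 1970:Wed 1971:Thu 1972:Sat✓ 1973:Sun 1974:Mon 1975:Tue 1976:Thu 1977:Fri✓ 1978:Sat✓ 1979:Sun
Years with five Saturdays: 1927, 1932, 1933, 1938, 1939, 1944, 1949, 1950, 1955, 1960, 1961, 1966, 1967, 1972, 1977, 1978 → 16.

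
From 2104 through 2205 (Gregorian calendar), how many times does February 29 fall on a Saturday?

3

Leap years in 2104–2205: 25 of them.
Feb 29 weekday advances by 5 (mod 7) from one leap year to the next four years later (or differs when a century non-leap intervenes).
Leap-day weekdays: 2104:Fri 2108:Wed 2112:Mon 2116:Sat✓ 2120:Thu 2124:Tue 2128:Sun 2132:Fri 2136:Wed 2140:Mon 2144:Sat✓ 2148:Thu 2152:Tue 2156:Sun 2160:Fri 2164:Wed 2168:Mon 2172:Sat✓ 2176:Thu 2180:Tue 2184:Sun 2188:Fri 2192:Wed 2196:Mon 2204:Wed
Saturday: 2116, 2144, 2172 → 3.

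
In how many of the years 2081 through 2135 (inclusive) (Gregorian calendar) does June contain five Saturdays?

14

June has 30 days; it has five Saturdays when Saturday falls among the first (month-length − 28) days — i.e. when June 1 is one of Saturday/Friday.
June 1 by year: 2081:Sun 2082:Mon 2083:Tue 2084:Thu 2085:Fri✓ 2086:Sat✓ 2087:Sun 2088:Tue 2089:Wed 2090:Thu 2091:Fri✓ 2092:Sun 2093:Mon 2094:Tue 2095:Wed …(25 more)… 2121:Sun 2122:Mon 2123:Tue 2124:Thu 2125:Fri✓ 2126:Sat✓ 2127:Sun 2128:Tue 2129:Wed 2130:Thu 2131:Fri✓ 2132:Sun 2133:Mon 2134:Tue 2135:Wed
Years with five Saturdays: 2085, 2086, 2091, 2096, 2097, 2103, 2108, 2109, 2114, 2115, 2120, 2125, 2126, 2131 → 14.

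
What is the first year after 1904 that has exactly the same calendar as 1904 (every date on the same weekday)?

Two years share a calendar iff Jan 1 falls on the same weekday and both are leap or both are common. 1904: Jan 1 is Friday, leap year.
1905: Jan 1 Sunday, common
1906: Jan 1 Monday, common
1907: Jan 1 Tuesday, common
1908: Jan 1 Wednesday, leap
1909: Jan 1 Friday, common
1910: Jan 1 Saturday, common
1911: Jan 1 Sunday, common
1912: Jan 1 Monday, leap
1913: Jan 1 Wednesday, common
1914: Jan 1 Thursday, common
1915: Jan 1 Friday, common
1916: Jan 1 Saturday, leap
1917: Jan 1 Monday, common
1918: Jan 1 Tuesday, common
1919: Jan 1 Wednesday, common
1920: Jan 1 Thursday, leap
1921: Jan 1 Saturday, common
1922: Jan 1 Sunday, common
1923: Jan 1 Monday, common
1924: Jan 1 Tuesday, leap
1925: Jan 1 Thursday, common
1926: Jan 1 Friday, common
1927: Jan 1 Saturday, common
1928: Jan 1 Sunday, leap
1929: Jan 1 Tuesday, common
1930: Jan 1 Wednesday, common
1931: Jan 1 Thursday, common
1932: Jan 1 Friday, leap
1932 matches on both conditions.

1932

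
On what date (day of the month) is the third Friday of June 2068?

15

June 1, 2068 is a Friday, so the first Friday is the 1st.
The third Friday is 1 + 14 = 15.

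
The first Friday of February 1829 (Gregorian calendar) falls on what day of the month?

February 1, 1829 is a Sunday, so the first Friday is the 6th.
The first Friday is 6 + 0 = 6.

6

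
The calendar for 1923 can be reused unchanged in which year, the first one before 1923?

1917

Two years share a calendar iff Jan 1 falls on the same weekday and both are leap or both are common. 1923: Jan 1 is Monday, common year.
1922: Jan 1 Sunday, common
1921: Jan 1 Saturday, common
1920: Jan 1 Thursday, leap
1919: Jan 1 Wednesday, common
1918: Jan 1 Tuesday, common
1917: Jan 1 Monday, common
1917 matches on both conditions.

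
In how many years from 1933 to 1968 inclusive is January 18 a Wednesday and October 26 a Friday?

1

Check each year's weekday for January 18 and October 26:
  1933: Wed/Thu  1934: Thu/Fri  1935: Fri/Sat  1936: Sat/Mon  1937: Mon/Tue  1938: Tue/Wed  1939: Wed/Thu  1940: Thu/Sat  1941: Sat/Sun  1942: Sun/Mon  1943: Mon/Tue  1944: Tue/Thu  1945: Thu/Fri  1946: Fri/Sat  …(8 more)…  1955: Tue/Wed  1956: Wed/Fri ✓  1957: Fri/Sat  1958: Sat/Sun  1959: Sun/Mon  1960: Mon/Wed  1961: Wed/Thu  1962: Thu/Fri  1963: Fri/Sat  1964: Sat/Mon  1965: Mon/Tue  1966: Tue/Wed  1967: Wed/Thu  1968: Thu/Sat
Both conditions hold in: 1956 — 1.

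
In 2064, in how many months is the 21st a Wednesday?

Check the 21st of each month of 2064: Jan 21: Mon, Feb 21: Thu, Mar 21: Fri, Apr 21: Mon, May 21: Wed, Jun 21: Sat, Jul 21: Mon, Aug 21: Thu, Sep 21: Sun, Oct 21: Tue, Nov 21: Fri, Dec 21: Sun.
Wednesday occurs in May — 1 month.

1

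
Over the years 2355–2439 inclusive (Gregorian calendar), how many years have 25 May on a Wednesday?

Track 25 May's weekday year by year (advancing +1, or +2 across a Feb 29):
  2355: Wed ✓  2356: Fri (+2)  2357: Sat (+1)  2358: Sun (+1)  2359: Mon (+1)
  2360: Wed (+2) ✓  2361: Thu (+1)  2362: Fri (+1)  2363: Sat (+1)  2364: Mon (+2)
  2365: Tue (+1)  2366: Wed (+1) ✓  2367: Thu (+1)  2368: Sat (+2)  … (57 more years) …
  2426: Mon (+1)  2427: Tue (+1)  2428: Thu (+2)  2429: Fri (+1)  2430: Sat (+1)
  2431: Sun (+1)  2432: Tue (+2)  2433: Wed (+1) ✓  2434: Thu (+1)  2435: Fri (+1)
  2436: Sun (+2)  2437: Mon (+1)  2438: Tue (+1)  2439: Wed (+1) ✓
Wednesday years: 2355, 2360, 2366, 2377, 2383, 2388, 2394, 2405, 2411, 2416, 2422, 2433, 2439 — 13 in total.

13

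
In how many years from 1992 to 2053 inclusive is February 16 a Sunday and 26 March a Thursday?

Check each year's weekday for February 16 and 26 March:
  1992: Sun/Thu ✓  1993: Tue/Fri  1994: Wed/Sat  1995: Thu/Sun  1996: Fri/Tue  1997: Sun/Wed  1998: Mon/Thu  1999: Tue/Fri  2000: Wed/Sun  2001: Fri/Mon  2002: Sat/Tue  2003: Sun/Wed  2004: Mon/Fri  2005: Wed/Sat  …(34 more)…  2040: Thu/Mon  2041: Sat/Tue  2042: Sun/Wed  2043: Mon/Thu  2044: Tue/Sat  2045: Thu/Sun  2046: Fri/Mon  2047: Sat/Tue  2048: Sun/Thu ✓  2049: Tue/Fri  2050: Wed/Sat  2051: Thu/Sun  2052: Fri/Tue  2053: Sun/Wed
Both conditions hold in: 1992, 2020, 2048 — 3.

3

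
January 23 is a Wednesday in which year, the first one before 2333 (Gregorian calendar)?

2329

From one year to the next, a fixed date's weekday advances by 1, or by 2 when a Feb 29 lies between the two dates.
2333: January 23 is Monday.
2332: Saturday (−2)
2331: Friday (−1)
2330: Thursday (−1)
2329: Wednesday (−1)
January 23 falls on a Wednesday in 2329.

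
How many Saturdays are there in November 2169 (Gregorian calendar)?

4

November 2169 has 30 days and begins on Wednesday.
The first Saturday is November 4.
Saturdays fall on 4, 11, 18, 25 — that's 4.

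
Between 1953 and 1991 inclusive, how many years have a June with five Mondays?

June has 30 days; it has five Mondays when Monday falls among the first (month-length − 28) days — i.e. when June 1 is one of Monday/Sunday.
June 1 by year: 1953:Mon✓ 1954:Tue 1955:Wed 1956:Fri 1957:Sat 1958:Sun✓ 1959:Mon✓ 1960:Wed 1961:Thu 1962:Fri 1963:Sat 1964:Mon✓ 1965:Tue 1966:Wed 1967:Thu …(9 more)… 1977:Wed 1978:Thu 1979:Fri 1980:Sun✓ 1981:Mon✓ 1982:Tue 1983:Wed 1984:Fri 1985:Sat 1986:Sun✓ 1987:Mon✓ 1988:Wed 1989:Thu 1990:Fri 1991:Sat
Years with five Mondays: 1953, 1958, 1959, 1964, 1969, 1970, 1975, 1980, 1981, 1986, 1987 → 11.

11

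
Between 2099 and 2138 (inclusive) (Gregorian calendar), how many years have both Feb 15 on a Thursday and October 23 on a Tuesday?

4

Check each year's weekday for Feb 15 and October 23:
  2099: Sun/Fri  2100: Mon/Sat  2101: Tue/Sun  2102: Wed/Mon  2103: Thu/Tue ✓  2104: Fri/Thu  2105: Sun/Fri  2106: Mon/Sat  2107: Tue/Sun  2108: Wed/Tue  2109: Fri/Wed  2110: Sat/Thu  2111: Sun/Fri  2112: Mon/Sun  …(12 more)…  2125: Thu/Tue ✓  2126: Fri/Wed  2127: Sat/Thu  2128: Sun/Sat  2129: Tue/Sun  2130: Wed/Mon  2131: Thu/Tue ✓  2132: Fri/Thu  2133: Sun/Fri  2134: Mon/Sat  2135: Tue/Sun  2136: Wed/Tue  2137: Fri/Wed  2138: Sat/Thu
Both conditions hold in: 2103, 2114, 2125, 2131 — 4.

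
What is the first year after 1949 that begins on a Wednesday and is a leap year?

1964

Jan 1 advances by 2 weekdays after a leap year and by 1 after a common year.
1949: Jan 1 is Saturday.
1950: Sunday
1951: Monday
1952: Tuesday (leap)
1953: Thursday
1954: Friday
1955: Saturday
1956: Sunday (leap)
1957: Tuesday
1958: Wednesday
1959: Thursday
1960: Friday (leap)
1961: Sunday
1962: Monday
1963: Tuesday
1964: Wednesday (leap)
1964 begins on a Wednesday and is a leap year.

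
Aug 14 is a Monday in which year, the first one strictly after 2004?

From one year to the next, a fixed date's weekday advances by 1, or by 2 when a Feb 29 lies between the two dates.
2004: August 14 is Saturday.
2005: Sunday (+1)
2006: Monday (+1)
Aug 14 falls on a Monday in 2006.

2006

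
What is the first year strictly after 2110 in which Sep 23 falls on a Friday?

From one year to the next, a fixed date's weekday advances by 1, or by 2 when a Feb 29 lies between the two dates.
2110: September 23 is Tuesday.
2111: Wednesday (+1)
2112: Friday (+2)
Sep 23 falls on a Friday in 2112.

2112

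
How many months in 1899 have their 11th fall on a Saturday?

Check the 11th of each month of 1899: Jan 11: Wed, Feb 11: Sat, Mar 11: Sat, Apr 11: Tue, May 11: Thu, Jun 11: Sun, Jul 11: Tue, Aug 11: Fri, Sep 11: Mon, Oct 11: Wed, Nov 11: Sat, Dec 11: Mon.
Saturday occurs in February, March, November — 3 months.

3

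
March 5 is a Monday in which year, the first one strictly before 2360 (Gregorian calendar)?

2356

From one year to the next, a fixed date's weekday advances by 1, or by 2 when a Feb 29 lies between the two dates.
2360: March 5 is Saturday.
2359: Thursday (−2)
2358: Wednesday (−1)
2357: Tuesday (−1)
2356: Monday (−1)
March 5 falls on a Monday in 2356.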